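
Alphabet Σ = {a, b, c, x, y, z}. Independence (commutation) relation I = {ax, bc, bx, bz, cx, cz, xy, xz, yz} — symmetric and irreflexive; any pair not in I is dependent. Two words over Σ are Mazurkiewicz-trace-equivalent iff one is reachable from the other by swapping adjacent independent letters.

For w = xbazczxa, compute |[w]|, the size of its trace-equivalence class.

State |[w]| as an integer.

drop 0:x onto floor
drop 1:b onto floor
drop 2:a onto {1:b}
drop 3:z onto {2:a}
drop 4:c onto {2:a}
drop 5:z onto {3:z}
drop 6:x onto {0:x}
drop 7:a onto {4:c, 5:z}
ground layer = {0:x, 1:b}
drop-orders for the pieces not yet dropped (sum over which currently-grounded one goes next):
  1 to go: {6} 1  {7} 1
  2 to go: {0,6} 1  {4,7} 1  {5,7} 1  {6,7} 2
  3 to go: {0,6,7} 3  {3,5,7} 1  {4,5,7} 2  {4,6,7} 3  {5,6,7} 3
  4 to go: {0,4,6,7} 6  {0,5,6,7} 6  {3,4,5,7} 3  {3,5,6,7} 4  {4,5,6,7} 8
  5 to go: {0,3,5,6,7} 10  {0,4,5,6,7} 20  {2,3,4,5,7} 3  {3,4,5,6,7} 15
  6 to go: {0,3,4,5,6,7} 45  {1,2,3,4,5,7} 3  {2,3,4,5,6,7} 18
  if 0:x drops first: 21 orders
  if 1:b drops first: 63 orders
heap linearizations: 84

84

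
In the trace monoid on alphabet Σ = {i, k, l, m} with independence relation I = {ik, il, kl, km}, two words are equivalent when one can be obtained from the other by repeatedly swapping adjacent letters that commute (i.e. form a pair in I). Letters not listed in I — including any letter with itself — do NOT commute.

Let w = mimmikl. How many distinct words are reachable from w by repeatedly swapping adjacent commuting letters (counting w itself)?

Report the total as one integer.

14

0(m) covers ∅
1(i) covers 0:m
2(m) covers 1:i
3(m) covers 2:m
4(i) covers 3:m
5(k) covers ∅
6(l) covers 3:m
floor of heap: 0:m, 5:k
completions by unplaced set U, small U first (add the entries for U minus each lowest piece of U):
  |U|=1: {4}:1  {5}:1  {6}:1
  |U|=2: {4,5}:2  {4,6}:2  {5,6}:2
  |U|=3: {3,4,6}:2  {4,5,6}:6
  |U|=4: {2,3,4,6}:2  {3,4,5,6}:8
  |U|=5: {1,2,3,4,6}:2  {2,3,4,5,6}:10
  start at 0(m): 12
  start at 5(k): 2
sum over floor = 14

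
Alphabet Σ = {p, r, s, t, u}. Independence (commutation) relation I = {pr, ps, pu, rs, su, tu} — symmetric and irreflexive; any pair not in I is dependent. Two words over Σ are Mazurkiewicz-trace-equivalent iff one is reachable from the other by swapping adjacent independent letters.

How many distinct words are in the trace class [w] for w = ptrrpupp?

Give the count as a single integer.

20

drop 0:p onto floor
drop 1:t onto {0:p}
drop 2:r onto {1:t}
drop 3:r onto {2:r}
drop 4:p onto {1:t}
drop 5:u onto {3:r}
drop 6:p onto {4:p}
drop 7:p onto {6:p}
ground layer = {0:p}
drop-orders for the pieces not yet dropped (sum over which currently-grounded one goes next):
  1 to go: {5} 1  {7} 1
  2 to go: {3,5} 1  {5,7} 2  {6,7} 1
  3 to go: {2,3,5} 1  {3,5,7} 3  {4,6,7} 1  {5,6,7} 3
  4 to go: {2,3,5,7} 4  {3,5,6,7} 6  {4,5,6,7} 4
  5 to go: {2,3,5,6,7} 10  {3,4,5,6,7} 10
  6 to go: {2,3,4,5,6,7} 20
  if 0:p drops first: 20 orders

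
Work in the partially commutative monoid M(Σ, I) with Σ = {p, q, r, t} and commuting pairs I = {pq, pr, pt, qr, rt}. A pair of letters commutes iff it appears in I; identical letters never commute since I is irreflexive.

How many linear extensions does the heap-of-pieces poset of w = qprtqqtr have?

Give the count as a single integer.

0(q) covers ∅
1(p) covers ∅
2(r) covers ∅
3(t) covers 0:q
4(q) covers 3:t
5(q) covers 4:q
6(t) covers 5:q
7(r) covers 2:r
floor of heap: 0:q, 1:p, 2:r
completions by unplaced set U, small U first (add the entries for U minus each lowest piece of U):
  |U|=1: {1}:1  {6}:1  {7}:1
  |U|=2: {1,6}:2  {1,7}:2  {2,7}:1  {5,6}:1  {6,7}:2
  |U|=3: {1,2,7}:3  {1,5,6}:3  {1,6,7}:6  {2,6,7}:3  {4,5,6}:1  {5,6,7}:3
  |U|=4: {1,2,6,7}:12  {1,4,5,6}:4  {1,5,6,7}:12  {2,5,6,7}:6  {3,4,5,6}:1  {4,5,6,7}:4
  |U|=5: {0,3,4,5,6}:1  {1,2,5,6,7}:30  {1,3,4,5,6}:5  {1,4,5,6,7}:20  {2,4,5,6,7}:10  {3,4,5,6,7}:5
  |U|=6: {0,1,3,4,5,6}:6  {0,3,4,5,6,7}:6  {1,2,4,5,6,7}:60  {1,3,4,5,6,7}:30  {2,3,4,5,6,7}:15
  start at 0(q): 105
  start at 1(p): 21
  start at 2(r): 42
sum over floor = 168

168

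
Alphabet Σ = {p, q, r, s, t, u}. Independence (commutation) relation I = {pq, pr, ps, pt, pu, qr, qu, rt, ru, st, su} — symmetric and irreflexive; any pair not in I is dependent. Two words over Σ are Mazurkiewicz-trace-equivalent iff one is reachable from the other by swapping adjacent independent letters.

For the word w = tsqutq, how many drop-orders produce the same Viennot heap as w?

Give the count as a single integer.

5

#0=t has no predecessor
#1=s has no predecessor
#2=q depends on [0:t, 1:s]
#3=u depends on [0:t]
#4=t depends on [2:q, 3:u]
#5=q depends on [4:t]
sources: [0:t, 1:s]
N(rest) = Σ N(rest − s) over sources s of rest; N(one piece) = 1:
  size 1 → [5]=1
  size 2 → [4,5]=1
  size 3 → [2,4,5]=1  [3,4,5]=1
  size 4 → [1,2,4,5]=1  [2,3,4,5]=2
  first=0(t) contributes 3
  first=1(s) contributes 2
|[w]| = 5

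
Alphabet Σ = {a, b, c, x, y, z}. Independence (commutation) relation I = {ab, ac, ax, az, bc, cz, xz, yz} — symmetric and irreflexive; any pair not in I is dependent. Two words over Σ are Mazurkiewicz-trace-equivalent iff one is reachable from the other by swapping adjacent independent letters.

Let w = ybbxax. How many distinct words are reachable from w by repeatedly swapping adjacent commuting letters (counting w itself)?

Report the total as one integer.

piece 0:y — minimal
piece 1:b rests on {0:y}
piece 2:b rests on {1:b}
piece 3:x rests on {2:b}
piece 4:a rests on {0:y}
piece 5:x rests on {3:x}
minimal pieces: {0:y}
ways to finish when only these pieces remain (= sum over removing one remaining piece with nothing left below it):
  1 left: {4}→1  {5}→1
  2 left: {3,5}→1  {4,5}→2
  3 left: {2,3,5}→1  {3,4,5}→3
  4 left: {1,2,3,5}→1  {2,3,4,5}→4
  placing 0:y first → 5 extensions

5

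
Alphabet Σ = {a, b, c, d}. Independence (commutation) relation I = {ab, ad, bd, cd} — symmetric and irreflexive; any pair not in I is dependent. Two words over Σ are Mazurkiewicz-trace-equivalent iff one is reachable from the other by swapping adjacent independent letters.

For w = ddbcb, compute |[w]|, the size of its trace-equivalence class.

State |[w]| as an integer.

10

drop 0:d onto floor
drop 1:d onto {0:d}
drop 2:b onto floor
drop 3:c onto {2:b}
drop 4:b onto {3:c}
ground layer = {0:d, 2:b}
drop-orders for the pieces not yet dropped (sum over which currently-grounded one goes next):
  1 to go: {1} 1  {4} 1
  2 to go: {0,1} 1  {1,4} 2  {3,4} 1
  3 to go: {0,1,4} 3  {1,3,4} 3  {2,3,4} 1
  if 0:d drops first: 4 orders
  if 2:b drops first: 6 orders
heap linearizations: 10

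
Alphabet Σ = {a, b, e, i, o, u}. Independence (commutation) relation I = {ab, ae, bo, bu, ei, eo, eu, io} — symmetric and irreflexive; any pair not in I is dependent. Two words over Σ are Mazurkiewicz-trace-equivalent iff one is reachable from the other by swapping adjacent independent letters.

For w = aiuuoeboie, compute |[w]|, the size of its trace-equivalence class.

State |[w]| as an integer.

drop 0:a onto floor
drop 1:i onto {0:a}
drop 2:u onto {1:i}
drop 3:u onto {2:u}
drop 4:o onto {3:u}
drop 5:e onto floor
drop 6:b onto {1:i, 5:e}
drop 7:o onto {4:o}
drop 8:i onto {3:u, 6:b}
drop 9:e onto {6:b}
ground layer = {0:a, 5:e}
drop-orders for the pieces not yet dropped (sum over which currently-grounded one goes next):
  1 to go: {7} 1  {8} 1  {9} 1
  2 to go: {4,7} 1  {7,8} 2  {7,9} 2  {8,9} 2
  3 to go: {4,7,8} 3  {4,7,9} 3  {6,8,9} 2  {7,8,9} 6
  4 to go: {3,4,7,8} 3  {4,7,8,9} 12  {5,6,8,9} 2  {6,7,8,9} 8
  5 to go: {2,3,4,7,8} 3  {3,4,7,8,9} 15  {4,6,7,8,9} 20  {5,6,7,8,9} 10
  6 to go: {2,3,4,7,8,9} 18  {3,4,6,7,8,9} 35  {4,5,6,7,8,9} 30
  7 to go: {2,3,4,6,7,8,9} 53  {3,4,5,6,7,8,9} 65
  8 to go: {1,2,3,4,6,7,8,9} 53  {2,3,4,5,6,7,8,9} 118
  if 0:a drops first: 171 orders
  if 5:e drops first: 53 orders
heap linearizations: 224

224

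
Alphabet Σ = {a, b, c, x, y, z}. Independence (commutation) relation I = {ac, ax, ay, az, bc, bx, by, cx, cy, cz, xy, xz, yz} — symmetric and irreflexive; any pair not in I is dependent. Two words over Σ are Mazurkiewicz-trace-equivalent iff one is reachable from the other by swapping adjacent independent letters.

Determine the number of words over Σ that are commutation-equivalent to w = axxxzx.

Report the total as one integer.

30

drop 0:a onto floor
drop 1:x onto floor
drop 2:x onto {1:x}
drop 3:x onto {2:x}
drop 4:z onto floor
drop 5:x onto {3:x}
ground layer = {0:a, 1:x, 4:z}
drop-orders for the pieces not yet dropped (sum over which currently-grounded one goes next):
  1 to go: {0} 1  {4} 1  {5} 1
  2 to go: {0,4} 2  {0,5} 2  {3,5} 1  {4,5} 2
  3 to go: {0,3,5} 3  {0,4,5} 6  {2,3,5} 1  {3,4,5} 3
  4 to go: {0,2,3,5} 4  {0,3,4,5} 12  {1,2,3,5} 1  {2,3,4,5} 4
  if 0:a drops first: 5 orders
  if 1:x drops first: 20 orders
  if 4:z drops first: 5 orders
heap linearizations: 30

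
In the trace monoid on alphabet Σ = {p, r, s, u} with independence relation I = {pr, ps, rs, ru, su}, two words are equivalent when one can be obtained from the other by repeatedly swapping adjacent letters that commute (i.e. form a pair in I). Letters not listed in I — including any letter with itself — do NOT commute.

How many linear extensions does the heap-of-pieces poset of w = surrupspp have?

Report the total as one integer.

756

piece 0:s — minimal
piece 1:u — minimal
piece 2:r — minimal
piece 3:r rests on {2:r}
piece 4:u rests on {1:u}
piece 5:p rests on {4:u}
piece 6:s rests on {0:s}
piece 7:p rests on {5:p}
piece 8:p rests on {7:p}
minimal pieces: {0:s, 1:u, 2:r}
ways to finish when only these pieces remain (= sum over removing one remaining piece with nothing left below it):
  1 left: {3}→1  {6}→1  {8}→1
  2 left: {0,6}→1  {2,3}→1  {3,6}→2  {3,8}→2  {6,8}→2  {7,8}→1
  3 left: {0,3,6}→3  {0,6,8}→3  {2,3,6}→3  {2,3,8}→3  {3,6,8}→6  {3,7,8}→3  {5,7,8}→1  {6,7,8}→3
  4 left: {0,2,3,6}→6  {0,3,6,8}→12  {0,6,7,8}→6  {2,3,6,8}→12  {2,3,7,8}→6  {3,5,7,8}→4  {3,6,7,8}→12  {4,5,7,8}→1  {5,6,7,8}→4
  5 left: {0,2,3,6,8}→30  {0,3,6,7,8}→30  {0,5,6,7,8}→10  {1,4,5,7,8}→1  {2,3,5,7,8}→10  {2,3,6,7,8}→30  {3,4,5,7,8}→5  {3,5,6,7,8}→20  {4,5,6,7,8}→5
  6 left: {0,2,3,6,7,8}→90  {0,3,5,6,7,8}→60  {0,4,5,6,7,8}→15  {1,3,4,5,7,8}→6  {1,4,5,6,7,8}→6  {2,3,4,5,7,8}→15  {2,3,5,6,7,8}→60  {3,4,5,6,7,8}→30
  7 left: {0,1,4,5,6,7,8}→21  {0,2,3,5,6,7,8}→210  {0,3,4,5,6,7,8}→105  {1,2,3,4,5,7,8}→21  {1,3,4,5,6,7,8}→42  {2,3,4,5,6,7,8}→105
  placing 0:s first → 168 extensions
  placing 1:u first → 420 extensions
  placing 2:r first → 168 extensions
total linear extensions = 756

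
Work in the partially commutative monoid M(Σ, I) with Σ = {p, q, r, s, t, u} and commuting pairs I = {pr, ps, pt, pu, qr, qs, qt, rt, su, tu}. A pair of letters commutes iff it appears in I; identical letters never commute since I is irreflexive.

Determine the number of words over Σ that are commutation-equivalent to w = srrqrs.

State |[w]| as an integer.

6

drop 0:s onto floor
drop 1:r onto {0:s}
drop 2:r onto {1:r}
drop 3:q onto floor
drop 4:r onto {2:r}
drop 5:s onto {4:r}
ground layer = {0:s, 3:q}
drop-orders for the pieces not yet dropped (sum over which currently-grounded one goes next):
  1 to go: {3} 1  {5} 1
  2 to go: {3,5} 2  {4,5} 1
  3 to go: {2,4,5} 1  {3,4,5} 3
  4 to go: {1,2,4,5} 1  {2,3,4,5} 4
  if 0:s drops first: 5 orders
  if 3:q drops first: 1 orders
heap linearizations: 6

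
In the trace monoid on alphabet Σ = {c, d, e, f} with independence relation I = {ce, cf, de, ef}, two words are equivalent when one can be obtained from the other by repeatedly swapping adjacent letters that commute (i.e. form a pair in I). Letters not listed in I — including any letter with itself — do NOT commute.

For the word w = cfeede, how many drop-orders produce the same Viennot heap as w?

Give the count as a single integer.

40

piece 0:c — minimal
piece 1:f — minimal
piece 2:e — minimal
piece 3:e rests on {2:e}
piece 4:d rests on {0:c, 1:f}
piece 5:e rests on {3:e}
minimal pieces: {0:c, 1:f, 2:e}
ways to finish when only these pieces remain (= sum over removing one remaining piece with nothing left below it):
  1 left: {4}→1  {5}→1
  2 left: {0,4}→1  {1,4}→1  {3,5}→1  {4,5}→2
  3 left: {0,1,4}→2  {0,4,5}→3  {1,4,5}→3  {2,3,5}→1  {3,4,5}→3
  4 left: {0,1,4,5}→8  {0,3,4,5}→6  {1,3,4,5}→6  {2,3,4,5}→4
  placing 0:c first → 10 extensions
  placing 1:f first → 10 extensions
  placing 2:e first → 20 extensions
total linear extensions = 40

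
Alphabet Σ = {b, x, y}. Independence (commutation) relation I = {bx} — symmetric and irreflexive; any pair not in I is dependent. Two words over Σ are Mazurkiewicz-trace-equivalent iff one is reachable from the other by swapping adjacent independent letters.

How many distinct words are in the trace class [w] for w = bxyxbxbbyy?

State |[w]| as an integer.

20

drop 0:b onto floor
drop 1:x onto floor
drop 2:y onto {0:b, 1:x}
drop 3:x onto {2:y}
drop 4:b onto {2:y}
drop 5:x onto {3:x}
drop 6:b onto {4:b}
drop 7:b onto {6:b}
drop 8:y onto {5:x, 7:b}
drop 9:y onto {8:y}
ground layer = {0:b, 1:x}
drop-orders for the pieces not yet dropped (sum over which currently-grounded one goes next):
  1 to go: {9} 1
  2 to go: {8,9} 1
  3 to go: {5,8,9} 1  {7,8,9} 1
  4 to go: {3,5,8,9} 1  {5,7,8,9} 2  {6,7,8,9} 1
  5 to go: {3,5,7,8,9} 3  {4,6,7,8,9} 1  {5,6,7,8,9} 3
  6 to go: {3,5,6,7,8,9} 6  {4,5,6,7,8,9} 4
  7 to go: {3,4,5,6,7,8,9} 10
  8 to go: {2,3,4,5,6,7,8,9} 10
  if 0:b drops first: 10 orders
  if 1:x drops first: 10 orders
heap linearizations: 20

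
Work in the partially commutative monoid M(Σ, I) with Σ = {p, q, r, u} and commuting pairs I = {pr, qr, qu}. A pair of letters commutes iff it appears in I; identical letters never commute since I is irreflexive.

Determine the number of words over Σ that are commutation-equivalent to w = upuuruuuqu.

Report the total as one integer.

piece 0:u — minimal
piece 1:p rests on {0:u}
piece 2:u rests on {1:p}
piece 3:u rests on {2:u}
piece 4:r rests on {3:u}
piece 5:u rests on {4:r}
piece 6:u rests on {5:u}
piece 7:u rests on {6:u}
piece 8:q rests on {1:p}
piece 9:u rests on {7:u}
minimal pieces: {0:u}
ways to finish when only these pieces remain (= sum over removing one remaining piece with nothing left below it):
  1 left: {8}→1  {9}→1
  2 left: {7,9}→1  {8,9}→2
  3 left: {6,7,9}→1  {7,8,9}→3
  4 left: {5,6,7,9}→1  {6,7,8,9}→4
  5 left: {4,5,6,7,9}→1  {5,6,7,8,9}→5
  6 left: {3,4,5,6,7,9}→1  {4,5,6,7,8,9}→6
  7 left: {2,3,4,5,6,7,9}→1  {3,4,5,6,7,8,9}→7
  8 left: {2,3,4,5,6,7,8,9}→8
  placing 0:u first → 8 extensions

8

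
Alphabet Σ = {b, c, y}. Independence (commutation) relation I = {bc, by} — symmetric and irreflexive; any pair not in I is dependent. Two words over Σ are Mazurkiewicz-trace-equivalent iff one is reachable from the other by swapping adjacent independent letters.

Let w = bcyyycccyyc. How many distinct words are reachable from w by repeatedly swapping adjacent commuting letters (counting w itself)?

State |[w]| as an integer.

#0=b has no predecessor
#1=c has no predecessor
#2=y depends on [1:c]
#3=y depends on [2:y]
#4=y depends on [3:y]
#5=c depends on [4:y]
#6=c depends on [5:c]
#7=c depends on [6:c]
#8=y depends on [7:c]
#9=y depends on [8:y]
#10=c depends on [9:y]
sources: [0:b, 1:c]
N(rest) = Σ N(rest − s) over sources s of rest; N(one piece) = 1:
  size 1 → [0]=1  [10]=1
  size 2 → [0,10]=2  [9,10]=1
  size 3 → [0,9,10]=3  [8,9,10]=1
  size 4 → [0,8,9,10]=4  [7,8,9,10]=1
  size 5 → [0,7,8,9,10]=5  [6,7,8,9,10]=1
  size 6 → [0,6,7,8,9,10]=6  [5,6,7,8,9,10]=1
  size 7 → [0,5,6,7,8,9,10]=7  [4,5,6,7,8,9,10]=1
  size 8 → [0,4,5,6,7,8,9,10]=8  [3,4,5,6,7,8,9,10]=1
  size 9 → [0,3,4,5,6,7,8,9,10]=9  [2,3,4,5,6,7,8,9,10]=1
  first=0(b) contributes 1
  first=1(c) contributes 10
|[w]| = 11

11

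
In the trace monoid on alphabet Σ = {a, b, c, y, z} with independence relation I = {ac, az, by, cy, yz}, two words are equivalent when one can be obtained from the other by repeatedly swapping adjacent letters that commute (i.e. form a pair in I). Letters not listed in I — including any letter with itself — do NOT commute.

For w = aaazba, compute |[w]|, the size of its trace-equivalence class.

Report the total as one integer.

4

piece 0:a — minimal
piece 1:a rests on {0:a}
piece 2:a rests on {1:a}
piece 3:z — minimal
piece 4:b rests on {2:a, 3:z}
piece 5:a rests on {4:b}
minimal pieces: {0:a, 3:z}
ways to finish when only these pieces remain (= sum over removing one remaining piece with nothing left below it):
  1 left: {5}→1
  2 left: {4,5}→1
  3 left: {2,4,5}→1  {3,4,5}→1
  4 left: {1,2,4,5}→1  {2,3,4,5}→2
  placing 0:a first → 3 extensions
  placing 3:z first → 1 extensions
total linear extensions = 4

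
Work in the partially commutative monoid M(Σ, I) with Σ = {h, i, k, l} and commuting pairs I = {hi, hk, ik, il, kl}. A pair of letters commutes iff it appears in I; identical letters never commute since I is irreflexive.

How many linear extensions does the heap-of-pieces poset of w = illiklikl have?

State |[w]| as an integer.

1260

#0=i has no predecessor
#1=l has no predecessor
#2=l depends on [1:l]
#3=i depends on [0:i]
#4=k has no predecessor
#5=l depends on [2:l]
#6=i depends on [3:i]
#7=k depends on [4:k]
#8=l depends on [5:l]
sources: [0:i, 1:l, 4:k]
N(rest) = Σ N(rest − s) over sources s of rest; N(one piece) = 1:
  size 1 → [6]=1  [7]=1  [8]=1
  size 2 → [3,6]=1  [4,7]=1  [5,8]=1  [6,7]=2  [6,8]=2  [7,8]=2
  size 3 → [0,3,6]=1  [2,5,8]=1  [3,6,7]=3  [3,6,8]=3  [4,6,7]=3  [4,7,8]=3  [5,6,8]=3  [5,7,8]=3  [6,7,8]=6
  size 4 → [0,3,6,7]=4  [0,3,6,8]=4  [1,2,5,8]=1  [2,5,6,8]=4  [2,5,7,8]=4  [3,4,6,7]=6  [3,5,6,8]=6  [3,6,7,8]=12  [4,5,7,8]=6  [4,6,7,8]=12  [5,6,7,8]=12
  size 5 → [0,3,4,6,7]=10  [0,3,5,6,8]=10  [0,3,6,7,8]=20  [1,2,5,6,8]=5  [1,2,5,7,8]=5  [2,3,5,6,8]=10  [2,4,5,7,8]=10  [2,5,6,7,8]=20  [3,4,6,7,8]=30  [3,5,6,7,8]=30  [4,5,6,7,8]=30
  size 6 → [0,2,3,5,6,8]=20  [0,3,4,6,7,8]=60  [0,3,5,6,7,8]=60  [1,2,3,5,6,8]=15  [1,2,4,5,7,8]=15  [1,2,5,6,7,8]=30  [2,3,5,6,7,8]=60  [2,4,5,6,7,8]=60  [3,4,5,6,7,8]=90
  size 7 → [0,1,2,3,5,6,8]=35  [0,2,3,5,6,7,8]=140  [0,3,4,5,6,7,8]=210  [1,2,3,5,6,7,8]=105  [1,2,4,5,6,7,8]=105  [2,3,4,5,6,7,8]=210
  first=0(i) contributes 420
  first=1(l) contributes 560
  first=4(k) contributes 280
|[w]| = 1260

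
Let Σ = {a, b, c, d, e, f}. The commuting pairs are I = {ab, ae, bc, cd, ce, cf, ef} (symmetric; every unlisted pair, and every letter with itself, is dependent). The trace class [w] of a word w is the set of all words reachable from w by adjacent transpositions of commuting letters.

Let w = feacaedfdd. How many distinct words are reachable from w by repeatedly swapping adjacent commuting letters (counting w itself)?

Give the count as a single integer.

15

0(f) covers ∅
1(e) covers ∅
2(a) covers 0:f
3(c) covers 2:a
4(a) covers 3:c
5(e) covers 1:e
6(d) covers 4:a, 5:e
7(f) covers 6:d
8(d) covers 7:f
9(d) covers 8:d
floor of heap: 0:f, 1:e
completions by unplaced set U, small U first (add the entries for U minus each lowest piece of U):
  |U|=1: {9}:1
  |U|=2: {8,9}:1
  |U|=3: {7,8,9}:1
  |U|=4: {6,7,8,9}:1
  |U|=5: {4,6,7,8,9}:1  {5,6,7,8,9}:1
  |U|=6: {1,5,6,7,8,9}:1  {3,4,6,7,8,9}:1  {4,5,6,7,8,9}:2
  |U|=7: {1,4,5,6,7,8,9}:3  {2,3,4,6,7,8,9}:1  {3,4,5,6,7,8,9}:3
  |U|=8: {0,2,3,4,6,7,8,9}:1  {1,3,4,5,6,7,8,9}:6  {2,3,4,5,6,7,8,9}:4
  start at 0(f): 10
  start at 1(e): 5
sum over floor = 15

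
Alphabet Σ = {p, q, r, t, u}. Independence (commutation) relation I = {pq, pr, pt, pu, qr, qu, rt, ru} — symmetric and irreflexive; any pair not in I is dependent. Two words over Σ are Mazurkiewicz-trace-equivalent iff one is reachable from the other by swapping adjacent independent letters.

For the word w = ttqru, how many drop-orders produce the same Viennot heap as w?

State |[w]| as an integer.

10

drop 0:t onto floor
drop 1:t onto {0:t}
drop 2:q onto {1:t}
drop 3:r onto floor
drop 4:u onto {1:t}
ground layer = {0:t, 3:r}
drop-orders for the pieces not yet dropped (sum over which currently-grounded one goes next):
  1 to go: {2} 1  {3} 1  {4} 1
  2 to go: {2,3} 2  {2,4} 2  {3,4} 2
  3 to go: {1,2,4} 2  {2,3,4} 6
  if 0:t drops first: 8 orders
  if 3:r drops first: 2 orders
heap linearizations: 10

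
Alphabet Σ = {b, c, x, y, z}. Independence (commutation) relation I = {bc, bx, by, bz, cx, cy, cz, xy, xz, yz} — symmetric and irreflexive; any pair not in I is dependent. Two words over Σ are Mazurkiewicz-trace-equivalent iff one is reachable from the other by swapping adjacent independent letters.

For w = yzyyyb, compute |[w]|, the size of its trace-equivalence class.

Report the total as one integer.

#0=y has no predecessor
#1=z has no predecessor
#2=y depends on [0:y]
#3=y depends on [2:y]
#4=y depends on [3:y]
#5=b has no predecessor
sources: [0:y, 1:z, 5:b]
N(rest) = Σ N(rest − s) over sources s of rest; N(one piece) = 1:
  size 1 → [1]=1  [4]=1  [5]=1
  size 2 → [1,4]=2  [1,5]=2  [3,4]=1  [4,5]=2
  size 3 → [1,3,4]=3  [1,4,5]=6  [2,3,4]=1  [3,4,5]=3
  size 4 → [0,2,3,4]=1  [1,2,3,4]=4  [1,3,4,5]=12  [2,3,4,5]=4
  first=0(y) contributes 20
  first=1(z) contributes 5
  first=5(b) contributes 5
|[w]| = 30

30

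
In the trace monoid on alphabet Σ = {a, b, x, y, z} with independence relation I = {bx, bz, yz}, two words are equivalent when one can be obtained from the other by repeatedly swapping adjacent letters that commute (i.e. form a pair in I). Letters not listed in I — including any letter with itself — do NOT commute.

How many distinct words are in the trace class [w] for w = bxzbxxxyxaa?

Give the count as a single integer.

#0=b has no predecessor
#1=x has no predecessor
#2=z depends on [1:x]
#3=b depends on [0:b]
#4=x depends on [2:z]
#5=x depends on [4:x]
#6=x depends on [5:x]
#7=y depends on [3:b, 6:x]
#8=x depends on [7:y]
#9=a depends on [8:x]
#10=a depends on [9:a]
sources: [0:b, 1:x]
N(rest) = Σ N(rest − s) over sources s of rest; N(one piece) = 1:
  size 1 → [10]=1
  size 2 → [9,10]=1
  size 3 → [8,9,10]=1
  size 4 → [7,8,9,10]=1
  size 5 → [3,7,8,9,10]=1  [6,7,8,9,10]=1
  size 6 → [0,3,7,8,9,10]=1  [3,6,7,8,9,10]=2  [5,6,7,8,9,10]=1
  size 7 → [0,3,6,7,8,9,10]=3  [3,5,6,7,8,9,10]=3  [4,5,6,7,8,9,10]=1
  size 8 → [0,3,5,6,7,8,9,10]=6  [2,4,5,6,7,8,9,10]=1  [3,4,5,6,7,8,9,10]=4
  size 9 → [0,3,4,5,6,7,8,9,10]=10  [1,2,4,5,6,7,8,9,10]=1  [2,3,4,5,6,7,8,9,10]=5
  first=0(b) contributes 6
  first=1(x) contributes 15
|[w]| = 21

21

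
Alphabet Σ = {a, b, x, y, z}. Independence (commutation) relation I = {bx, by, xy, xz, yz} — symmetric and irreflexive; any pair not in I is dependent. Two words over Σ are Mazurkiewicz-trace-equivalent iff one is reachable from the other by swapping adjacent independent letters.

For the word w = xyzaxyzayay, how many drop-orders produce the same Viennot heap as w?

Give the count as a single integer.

piece 0:x — minimal
piece 1:y — minimal
piece 2:z — minimal
piece 3:a rests on {0:x, 1:y, 2:z}
piece 4:x rests on {3:a}
piece 5:y rests on {3:a}
piece 6:z rests on {3:a}
piece 7:a rests on {4:x, 5:y, 6:z}
piece 8:y rests on {7:a}
piece 9:a rests on {8:y}
piece 10:y rests on {9:a}
minimal pieces: {0:x, 1:y, 2:z}
ways to finish when only these pieces remain (= sum over removing one remaining piece with nothing left below it):
  1 left: {10}→1
  2 left: {9,10}→1
  3 left: {8,9,10}→1
  4 left: {7,8,9,10}→1
  5 left: {4,7,8,9,10}→1  {5,7,8,9,10}→1  {6,7,8,9,10}→1
  6 left: {4,5,7,8,9,10}→2  {4,6,7,8,9,10}→2  {5,6,7,8,9,10}→2
  7 left: {4,5,6,7,8,9,10}→6
  8 left: {3,4,5,6,7,8,9,10}→6
  9 left: {0,3,4,5,6,7,8,9,10}→6  {1,3,4,5,6,7,8,9,10}→6  {2,3,4,5,6,7,8,9,10}→6
  placing 0:x first → 12 extensions
  placing 1:y first → 12 extensions
  placing 2:z first → 12 extensions
total linear extensions = 36

36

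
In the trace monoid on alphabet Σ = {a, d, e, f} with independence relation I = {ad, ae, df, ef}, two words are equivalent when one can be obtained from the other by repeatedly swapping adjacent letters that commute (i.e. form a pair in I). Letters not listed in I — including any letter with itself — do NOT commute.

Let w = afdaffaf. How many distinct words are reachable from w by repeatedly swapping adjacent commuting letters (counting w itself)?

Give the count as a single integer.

#0=a has no predecessor
#1=f depends on [0:a]
#2=d has no predecessor
#3=a depends on [1:f]
#4=f depends on [3:a]
#5=f depends on [4:f]
#6=a depends on [5:f]
#7=f depends on [6:a]
sources: [0:a, 2:d]
N(rest) = Σ N(rest − s) over sources s of rest; N(one piece) = 1:
  size 1 → [2]=1  [7]=1
  size 2 → [2,7]=2  [6,7]=1
  size 3 → [2,6,7]=3  [5,6,7]=1
  size 4 → [2,5,6,7]=4  [4,5,6,7]=1
  size 5 → [2,4,5,6,7]=5  [3,4,5,6,7]=1
  size 6 → [1,3,4,5,6,7]=1  [2,3,4,5,6,7]=6
  first=0(a) contributes 7
  first=2(d) contributes 1
|[w]| = 8

8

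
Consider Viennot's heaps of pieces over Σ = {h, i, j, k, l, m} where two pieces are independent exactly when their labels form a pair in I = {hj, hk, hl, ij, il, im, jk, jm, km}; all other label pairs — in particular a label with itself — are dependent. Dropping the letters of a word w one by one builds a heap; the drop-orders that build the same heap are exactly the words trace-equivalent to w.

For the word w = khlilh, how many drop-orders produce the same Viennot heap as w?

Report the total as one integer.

16

drop 0:k onto floor
drop 1:h onto floor
drop 2:l onto {0:k}
drop 3:i onto {0:k, 1:h}
drop 4:l onto {2:l}
drop 5:h onto {3:i}
ground layer = {0:k, 1:h}
drop-orders for the pieces not yet dropped (sum over which currently-grounded one goes next):
  1 to go: {4} 1  {5} 1
  2 to go: {2,4} 1  {3,5} 1  {4,5} 2
  3 to go: {1,3,5} 1  {2,4,5} 3  {3,4,5} 3
  4 to go: {1,3,4,5} 4  {2,3,4,5} 6
  if 0:k drops first: 10 orders
  if 1:h drops first: 6 orders
heap linearizations: 16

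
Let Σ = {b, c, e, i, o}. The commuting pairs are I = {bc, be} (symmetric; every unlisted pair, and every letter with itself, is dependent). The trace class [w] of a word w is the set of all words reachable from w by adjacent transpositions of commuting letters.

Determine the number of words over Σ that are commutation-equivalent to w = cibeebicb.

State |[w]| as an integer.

12

drop 0:c onto floor
drop 1:i onto {0:c}
drop 2:b onto {1:i}
drop 3:e onto {1:i}
drop 4:e onto {3:e}
drop 5:b onto {2:b}
drop 6:i onto {4:e, 5:b}
drop 7:c onto {6:i}
drop 8:b onto {6:i}
ground layer = {0:c}
drop-orders for the pieces not yet dropped (sum over which currently-grounded one goes next):
  1 to go: {7} 1  {8} 1
  2 to go: {7,8} 2
  3 to go: {6,7,8} 2
  4 to go: {4,6,7,8} 2  {5,6,7,8} 2
  5 to go: {2,5,6,7,8} 2  {3,4,6,7,8} 2  {4,5,6,7,8} 4
  6 to go: {2,4,5,6,7,8} 6  {3,4,5,6,7,8} 6
  7 to go: {2,3,4,5,6,7,8} 12
  if 0:c drops first: 12 orders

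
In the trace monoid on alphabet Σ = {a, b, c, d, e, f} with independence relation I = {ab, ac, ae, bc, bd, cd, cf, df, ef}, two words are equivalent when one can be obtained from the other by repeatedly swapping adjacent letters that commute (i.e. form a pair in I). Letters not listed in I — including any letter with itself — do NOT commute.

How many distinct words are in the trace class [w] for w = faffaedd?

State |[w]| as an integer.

piece 0:f — minimal
piece 1:a rests on {0:f}
piece 2:f rests on {1:a}
piece 3:f rests on {2:f}
piece 4:a rests on {3:f}
piece 5:e — minimal
piece 6:d rests on {4:a, 5:e}
piece 7:d rests on {6:d}
minimal pieces: {0:f, 5:e}
ways to finish when only these pieces remain (= sum over removing one remaining piece with nothing left below it):
  1 left: {7}→1
  2 left: {6,7}→1
  3 left: {4,6,7}→1  {5,6,7}→1
  4 left: {3,4,6,7}→1  {4,5,6,7}→2
  5 left: {2,3,4,6,7}→1  {3,4,5,6,7}→3
  6 left: {1,2,3,4,6,7}→1  {2,3,4,5,6,7}→4
  placing 0:f first → 5 extensions
  placing 5:e first → 1 extensions
total linear extensions = 6

6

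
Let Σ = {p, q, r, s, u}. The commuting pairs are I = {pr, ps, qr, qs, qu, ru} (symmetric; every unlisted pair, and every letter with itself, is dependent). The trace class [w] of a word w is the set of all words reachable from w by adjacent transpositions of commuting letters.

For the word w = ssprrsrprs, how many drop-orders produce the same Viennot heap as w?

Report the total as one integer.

#0=s has no predecessor
#1=s depends on [0:s]
#2=p has no predecessor
#3=r depends on [1:s]
#4=r depends on [3:r]
#5=s depends on [4:r]
#6=r depends on [5:s]
#7=p depends on [2:p]
#8=r depends on [6:r]
#9=s depends on [8:r]
sources: [0:s, 2:p]
N(rest) = Σ N(rest − s) over sources s of rest; N(one piece) = 1:
  size 1 → [7]=1  [9]=1
  size 2 → [2,7]=1  [7,9]=2  [8,9]=1
  size 3 → [2,7,9]=3  [6,8,9]=1  [7,8,9]=3
  size 4 → [2,7,8,9]=6  [5,6,8,9]=1  [6,7,8,9]=4
  size 5 → [2,6,7,8,9]=10  [4,5,6,8,9]=1  [5,6,7,8,9]=5
  size 6 → [2,5,6,7,8,9]=15  [3,4,5,6,8,9]=1  [4,5,6,7,8,9]=6
  size 7 → [1,3,4,5,6,8,9]=1  [2,4,5,6,7,8,9]=21  [3,4,5,6,7,8,9]=7
  size 8 → [0,1,3,4,5,6,8,9]=1  [1,3,4,5,6,7,8,9]=8  [2,3,4,5,6,7,8,9]=28
  first=0(s) contributes 36
  first=2(p) contributes 9
|[w]| = 45

45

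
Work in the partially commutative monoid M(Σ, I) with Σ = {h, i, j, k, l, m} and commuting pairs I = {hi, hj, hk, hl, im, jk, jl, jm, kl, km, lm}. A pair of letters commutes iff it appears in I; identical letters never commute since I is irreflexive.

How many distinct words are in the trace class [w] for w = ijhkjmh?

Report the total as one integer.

105

0(i) covers ∅
1(j) covers 0:i
2(h) covers ∅
3(k) covers 0:i
4(j) covers 1:j
5(m) covers 2:h
6(h) covers 5:m
floor of heap: 0:i, 2:h
completions by unplaced set U, small U first (add the entries for U minus each lowest piece of U):
  |U|=1: {3}:1  {4}:1  {6}:1
  |U|=2: {1,4}:1  {3,4}:2  {3,6}:2  {4,6}:2  {5,6}:1
  |U|=3: {1,3,4}:3  {1,4,6}:3  {2,5,6}:1  {3,4,6}:6  {3,5,6}:3  {4,5,6}:3
  |U|=4: {0,1,3,4}:3  {1,3,4,6}:12  {1,4,5,6}:6  {2,3,5,6}:4  {2,4,5,6}:4  {3,4,5,6}:12
  |U|=5: {0,1,3,4,6}:15  {1,2,4,5,6}:10  {1,3,4,5,6}:30  {2,3,4,5,6}:20
  start at 0(i): 60
  start at 2(h): 45
sum over floor = 105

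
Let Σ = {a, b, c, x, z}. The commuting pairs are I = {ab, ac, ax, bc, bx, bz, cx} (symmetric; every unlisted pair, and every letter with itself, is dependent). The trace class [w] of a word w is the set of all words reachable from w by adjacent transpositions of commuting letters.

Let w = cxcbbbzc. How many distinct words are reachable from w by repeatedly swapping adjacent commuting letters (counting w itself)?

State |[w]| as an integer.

168

piece 0:c — minimal
piece 1:x — minimal
piece 2:c rests on {0:c}
piece 3:b — minimal
piece 4:b rests on {3:b}
piece 5:b rests on {4:b}
piece 6:z rests on {1:x, 2:c}
piece 7:c rests on {6:z}
minimal pieces: {0:c, 1:x, 3:b}
ways to finish when only these pieces remain (= sum over removing one remaining piece with nothing left below it):
  1 left: {5}→1  {7}→1
  2 left: {4,5}→1  {5,7}→2  {6,7}→1
  3 left: {1,6,7}→1  {2,6,7}→1  {3,4,5}→1  {4,5,7}→3  {5,6,7}→3
  4 left: {0,2,6,7}→1  {1,2,6,7}→2  {1,5,6,7}→4  {2,5,6,7}→4  {3,4,5,7}→4  {4,5,6,7}→6
  5 left: {0,1,2,6,7}→3  {0,2,5,6,7}→5  {1,2,5,6,7}→10  {1,4,5,6,7}→10  {2,4,5,6,7}→10  {3,4,5,6,7}→10
  6 left: {0,1,2,5,6,7}→18  {0,2,4,5,6,7}→15  {1,2,4,5,6,7}→30  {1,3,4,5,6,7}→20  {2,3,4,5,6,7}→20
  placing 0:c first → 70 extensions
  placing 1:x first → 35 extensions
  placing 3:b first → 63 extensions
total linear extensions = 168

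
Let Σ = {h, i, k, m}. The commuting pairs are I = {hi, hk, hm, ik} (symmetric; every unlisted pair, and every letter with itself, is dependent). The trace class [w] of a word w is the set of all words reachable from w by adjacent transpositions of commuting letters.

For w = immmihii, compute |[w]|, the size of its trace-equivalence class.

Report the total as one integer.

piece 0:i — minimal
piece 1:m rests on {0:i}
piece 2:m rests on {1:m}
piece 3:m rests on {2:m}
piece 4:i rests on {3:m}
piece 5:h — minimal
piece 6:i rests on {4:i}
piece 7:i rests on {6:i}
minimal pieces: {0:i, 5:h}
ways to finish when only these pieces remain (= sum over removing one remaining piece with nothing left below it):
  1 left: {5}→1  {7}→1
  2 left: {5,7}→2  {6,7}→1
  3 left: {4,6,7}→1  {5,6,7}→3
  4 left: {3,4,6,7}→1  {4,5,6,7}→4
  5 left: {2,3,4,6,7}→1  {3,4,5,6,7}→5
  6 left: {1,2,3,4,6,7}→1  {2,3,4,5,6,7}→6
  placing 0:i first → 7 extensions
  placing 5:h first → 1 extensions
total linear extensions = 8

8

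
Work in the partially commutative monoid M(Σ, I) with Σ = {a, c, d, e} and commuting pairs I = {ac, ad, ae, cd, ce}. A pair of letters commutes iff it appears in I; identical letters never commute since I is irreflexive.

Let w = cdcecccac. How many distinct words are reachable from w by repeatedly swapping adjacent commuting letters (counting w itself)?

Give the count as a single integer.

0(c) covers ∅
1(d) covers ∅
2(c) covers 0:c
3(e) covers 1:d
4(c) covers 2:c
5(c) covers 4:c
6(c) covers 5:c
7(a) covers ∅
8(c) covers 6:c
floor of heap: 0:c, 1:d, 7:a
completions by unplaced set U, small U first (add the entries for U minus each lowest piece of U):
  |U|=1: {3}:1  {7}:1  {8}:1
  |U|=2: {1,3}:1  {3,7}:2  {3,8}:2  {6,8}:1  {7,8}:2
  |U|=3: {1,3,7}:3  {1,3,8}:3  {3,6,8}:3  {3,7,8}:6  {5,6,8}:1  {6,7,8}:3
  |U|=4: {1,3,6,8}:6  {1,3,7,8}:12  {3,5,6,8}:4  {3,6,7,8}:12  {4,5,6,8}:1  {5,6,7,8}:4
  |U|=5: {1,3,5,6,8}:10  {1,3,6,7,8}:30  {2,4,5,6,8}:1  {3,4,5,6,8}:5  {3,5,6,7,8}:20  {4,5,6,7,8}:5
  |U|=6: {0,2,4,5,6,8}:1  {1,3,4,5,6,8}:15  {1,3,5,6,7,8}:60  {2,3,4,5,6,8}:6  {2,4,5,6,7,8}:6  {3,4,5,6,7,8}:30
  |U|=7: {0,2,3,4,5,6,8}:7  {0,2,4,5,6,7,8}:7  {1,2,3,4,5,6,8}:21  {1,3,4,5,6,7,8}:105  {2,3,4,5,6,7,8}:42
  start at 0(c): 168
  start at 1(d): 56
  start at 7(a): 28
sum over floor = 252

252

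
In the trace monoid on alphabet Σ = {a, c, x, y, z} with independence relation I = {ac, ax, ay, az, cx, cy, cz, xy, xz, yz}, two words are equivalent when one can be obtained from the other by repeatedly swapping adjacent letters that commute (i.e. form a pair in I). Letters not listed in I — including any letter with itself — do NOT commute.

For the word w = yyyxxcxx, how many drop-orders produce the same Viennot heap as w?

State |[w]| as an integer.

280

#0=y has no predecessor
#1=y depends on [0:y]
#2=y depends on [1:y]
#3=x has no predecessor
#4=x depends on [3:x]
#5=c has no predecessor
#6=x depends on [4:x]
#7=x depends on [6:x]
sources: [0:y, 3:x, 5:c]
N(rest) = Σ N(rest − s) over sources s of rest; N(one piece) = 1:
  size 1 → [2]=1  [5]=1  [7]=1
  size 2 → [1,2]=1  [2,5]=2  [2,7]=2  [5,7]=2  [6,7]=1
  size 3 → [0,1,2]=1  [1,2,5]=3  [1,2,7]=3  [2,5,7]=6  [2,6,7]=3  [4,6,7]=1  [5,6,7]=3
  size 4 → [0,1,2,5]=4  [0,1,2,7]=4  [1,2,5,7]=12  [1,2,6,7]=6  [2,4,6,7]=4  [2,5,6,7]=12  [3,4,6,7]=1  [4,5,6,7]=4
  size 5 → [0,1,2,5,7]=20  [0,1,2,6,7]=10  [1,2,4,6,7]=10  [1,2,5,6,7]=30  [2,3,4,6,7]=5  [2,4,5,6,7]=20  [3,4,5,6,7]=5
  size 6 → [0,1,2,4,6,7]=20  [0,1,2,5,6,7]=60  [1,2,3,4,6,7]=15  [1,2,4,5,6,7]=60  [2,3,4,5,6,7]=30
  first=0(y) contributes 105
  first=3(x) contributes 140
  first=5(c) contributes 35
|[w]| = 280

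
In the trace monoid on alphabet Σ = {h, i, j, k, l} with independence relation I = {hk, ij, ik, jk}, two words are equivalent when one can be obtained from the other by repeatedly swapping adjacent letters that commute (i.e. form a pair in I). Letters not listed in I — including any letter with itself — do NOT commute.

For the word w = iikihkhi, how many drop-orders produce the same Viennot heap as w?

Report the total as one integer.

#0=i has no predecessor
#1=i depends on [0:i]
#2=k has no predecessor
#3=i depends on [1:i]
#4=h depends on [3:i]
#5=k depends on [2:k]
#6=h depends on [4:h]
#7=i depends on [6:h]
sources: [0:i, 2:k]
N(rest) = Σ N(rest − s) over sources s of rest; N(one piece) = 1:
  size 1 → [5]=1  [7]=1
  size 2 → [2,5]=1  [5,7]=2  [6,7]=1
  size 3 → [2,5,7]=3  [4,6,7]=1  [5,6,7]=3
  size 4 → [2,5,6,7]=6  [3,4,6,7]=1  [4,5,6,7]=4
  size 5 → [1,3,4,6,7]=1  [2,4,5,6,7]=10  [3,4,5,6,7]=5
  size 6 → [0,1,3,4,6,7]=1  [1,3,4,5,6,7]=6  [2,3,4,5,6,7]=15
  first=0(i) contributes 21
  first=2(k) contributes 7
|[w]| = 28

28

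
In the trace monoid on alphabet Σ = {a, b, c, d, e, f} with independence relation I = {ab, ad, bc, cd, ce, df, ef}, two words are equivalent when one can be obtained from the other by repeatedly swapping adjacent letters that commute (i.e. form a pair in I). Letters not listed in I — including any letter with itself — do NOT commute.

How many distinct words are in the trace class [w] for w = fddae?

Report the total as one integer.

drop 0:f onto floor
drop 1:d onto floor
drop 2:d onto {1:d}
drop 3:a onto {0:f}
drop 4:e onto {2:d, 3:a}
ground layer = {0:f, 1:d}
drop-orders for the pieces not yet dropped (sum over which currently-grounded one goes next):
  1 to go: {4} 1
  2 to go: {2,4} 1  {3,4} 1
  3 to go: {0,3,4} 1  {1,2,4} 1  {2,3,4} 2
  if 0:f drops first: 3 orders
  if 1:d drops first: 3 orders
heap linearizations: 6

6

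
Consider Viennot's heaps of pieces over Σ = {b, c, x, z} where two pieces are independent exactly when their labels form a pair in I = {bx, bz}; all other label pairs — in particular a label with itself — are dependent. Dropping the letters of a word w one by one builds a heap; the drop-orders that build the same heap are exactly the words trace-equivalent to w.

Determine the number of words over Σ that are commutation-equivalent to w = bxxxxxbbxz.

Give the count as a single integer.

drop 0:b onto floor
drop 1:x onto floor
drop 2:x onto {1:x}
drop 3:x onto {2:x}
drop 4:x onto {3:x}
drop 5:x onto {4:x}
drop 6:b onto {0:b}
drop 7:b onto {6:b}
drop 8:x onto {5:x}
drop 9:z onto {8:x}
ground layer = {0:b, 1:x}
drop-orders for the pieces not yet dropped (sum over which currently-grounded one goes next):
  1 to go: {7} 1  {9} 1
  2 to go: {6,7} 1  {7,9} 2  {8,9} 1
  3 to go: {0,6,7} 1  {5,8,9} 1  {6,7,9} 3  {7,8,9} 3
  4 to go: {0,6,7,9} 4  {4,5,8,9} 1  {5,7,8,9} 4  {6,7,8,9} 6
  5 to go: {0,6,7,8,9} 10  {3,4,5,8,9} 1  {4,5,7,8,9} 5  {5,6,7,8,9} 10
  6 to go: {0,5,6,7,8,9} 20  {2,3,4,5,8,9} 1  {3,4,5,7,8,9} 6  {4,5,6,7,8,9} 15
  7 to go: {0,4,5,6,7,8,9} 35  {1,2,3,4,5,8,9} 1  {2,3,4,5,7,8,9} 7  {3,4,5,6,7,8,9} 21
  8 to go: {0,3,4,5,6,7,8,9} 56  {1,2,3,4,5,7,8,9} 8  {2,3,4,5,6,7,8,9} 28
  if 0:b drops first: 36 orders
  if 1:x drops first: 84 orders
heap linearizations: 120

120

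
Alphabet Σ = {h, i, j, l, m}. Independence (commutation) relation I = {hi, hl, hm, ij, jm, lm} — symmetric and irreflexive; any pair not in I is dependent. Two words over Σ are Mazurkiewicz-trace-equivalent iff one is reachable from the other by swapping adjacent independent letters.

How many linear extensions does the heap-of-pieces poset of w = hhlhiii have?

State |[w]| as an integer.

#0=h has no predecessor
#1=h depends on [0:h]
#2=l has no predecessor
#3=h depends on [1:h]
#4=i depends on [2:l]
#5=i depends on [4:i]
#6=i depends on [5:i]
sources: [0:h, 2:l]
N(rest) = Σ N(rest − s) over sources s of rest; N(one piece) = 1:
  size 1 → [3]=1  [6]=1
  size 2 → [1,3]=1  [3,6]=2  [5,6]=1
  size 3 → [0,1,3]=1  [1,3,6]=3  [3,5,6]=3  [4,5,6]=1
  size 4 → [0,1,3,6]=4  [1,3,5,6]=6  [2,4,5,6]=1  [3,4,5,6]=4
  size 5 → [0,1,3,5,6]=10  [1,3,4,5,6]=10  [2,3,4,5,6]=5
  first=0(h) contributes 15
  first=2(l) contributes 20
|[w]| = 35

35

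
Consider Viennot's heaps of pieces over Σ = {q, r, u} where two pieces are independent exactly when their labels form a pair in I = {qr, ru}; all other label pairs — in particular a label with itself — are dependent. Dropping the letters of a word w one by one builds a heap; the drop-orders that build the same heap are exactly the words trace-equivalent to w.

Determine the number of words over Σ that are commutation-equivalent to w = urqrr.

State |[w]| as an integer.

10

drop 0:u onto floor
drop 1:r onto floor
drop 2:q onto {0:u}
drop 3:r onto {1:r}
drop 4:r onto {3:r}
ground layer = {0:u, 1:r}
drop-orders for the pieces not yet dropped (sum over which currently-grounded one goes next):
  1 to go: {2} 1  {4} 1
  2 to go: {0,2} 1  {2,4} 2  {3,4} 1
  3 to go: {0,2,4} 3  {1,3,4} 1  {2,3,4} 3
  if 0:u drops first: 4 orders
  if 1:r drops first: 6 orders
heap linearizations: 10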